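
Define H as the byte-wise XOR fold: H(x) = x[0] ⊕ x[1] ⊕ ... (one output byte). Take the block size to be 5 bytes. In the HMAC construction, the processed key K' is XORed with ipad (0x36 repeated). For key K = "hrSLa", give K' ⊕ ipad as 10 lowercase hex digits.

Key "hrSLa" = 68 72 53 4c 61 is exactly B = 5 bytes: K' = 68 72 53 4c 61.
XOR each byte with 0x36: 68⊕36=5e, 72⊕36=44, 53⊕36=65, 4c⊕36=7a, 61⊕36=57.

5e44657a57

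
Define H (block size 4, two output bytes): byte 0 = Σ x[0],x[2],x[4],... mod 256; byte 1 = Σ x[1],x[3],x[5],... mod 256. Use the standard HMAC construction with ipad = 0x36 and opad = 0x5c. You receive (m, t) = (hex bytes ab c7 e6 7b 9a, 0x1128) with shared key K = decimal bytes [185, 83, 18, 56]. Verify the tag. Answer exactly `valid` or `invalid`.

Key decimal bytes [185, 83, 18, 56] = b9 53 12 38 is exactly B = 4 bytes: K' = b9 53 12 38.
K' ⊕ ipad = 8f 65 24 0e; K' ⊕ opad = e5 0f 4e 64.
Inner hash: even-index sum = 734 mod 256 = 222; odd-index sum = 437 mod 256 = 181 → de b5.
Outer hash (recomputed tag): even-index sum = 529 mod 256 = 17; odd-index sum = 296 mod 256 = 40 → 11 28.
Recomputed tag = 1128; claimed = 1128 → match.

valid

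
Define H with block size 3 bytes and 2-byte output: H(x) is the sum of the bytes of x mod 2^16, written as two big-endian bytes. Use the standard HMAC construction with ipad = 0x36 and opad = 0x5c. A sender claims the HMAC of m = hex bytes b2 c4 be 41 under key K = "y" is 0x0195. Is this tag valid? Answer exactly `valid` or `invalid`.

invalid

Key "y" = 79 is 1 byte ≤ B = 3; zero-pad to 3 bytes: K' = 79 00 00.
K' ⊕ ipad = 4f 36 36; K' ⊕ opad = 25 5c 5c.
Inner hash: sum = 79+54+54+178+196+190+65 = 816 → 03 30.
Outer hash (recomputed tag): sum = 37+92+92+3+48 = 272 → 01 10.
Recomputed tag = 0110; claimed = 0195 → mismatch.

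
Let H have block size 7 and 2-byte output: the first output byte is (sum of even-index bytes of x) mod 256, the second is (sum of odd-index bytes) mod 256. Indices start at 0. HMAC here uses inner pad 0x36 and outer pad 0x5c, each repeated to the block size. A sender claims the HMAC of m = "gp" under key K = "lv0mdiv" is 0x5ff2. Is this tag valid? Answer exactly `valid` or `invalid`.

Key "lv0mdiv" = 6c 76 30 6d 64 69 76 is exactly B = 7 bytes: K' = 6c 76 30 6d 64 69 76.
K' ⊕ ipad = 5a 40 06 5b 52 5f 40; K' ⊕ opad = 30 2a 6c 31 38 35 2a.
Inner hash: even-index sum = 354 mod 256 = 98; odd-index sum = 353 mod 256 = 97 → 62 61.
Outer hash (recomputed tag): even-index sum = 351 mod 256 = 95; odd-index sum = 242 mod 256 = 242 → 5f f2.
Recomputed tag = 5ff2; claimed = 5ff2 → match.

valid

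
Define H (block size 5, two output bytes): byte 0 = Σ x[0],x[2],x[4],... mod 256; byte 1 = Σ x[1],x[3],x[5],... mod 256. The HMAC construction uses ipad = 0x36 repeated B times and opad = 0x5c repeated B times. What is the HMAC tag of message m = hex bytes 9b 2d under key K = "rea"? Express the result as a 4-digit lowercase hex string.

eb93

Key "rea" = 72 65 61 is 3 bytes ≤ B = 5; zero-pad to 5 bytes: K' = 72 65 61 00 00.
K' ⊕ ipad = 44 53 57 36 36.  K' ⊕ opad = 2e 39 3d 5c 5c.
Inner input = (K'⊕ipad) ∥ m = 44 53 57 36 36 ∥ 9b 2d.
Inner hash: even-index sum = 254 mod 256 = 254; odd-index sum = 292 mod 256 = 36 → fe 24.
Outer input = (K'⊕opad) ∥ inner = 2e 39 3d 5c 5c ∥ fe 24.
Outer hash (tag): even-index sum = 235 mod 256 = 235; odd-index sum = 403 mod 256 = 147 → eb 93.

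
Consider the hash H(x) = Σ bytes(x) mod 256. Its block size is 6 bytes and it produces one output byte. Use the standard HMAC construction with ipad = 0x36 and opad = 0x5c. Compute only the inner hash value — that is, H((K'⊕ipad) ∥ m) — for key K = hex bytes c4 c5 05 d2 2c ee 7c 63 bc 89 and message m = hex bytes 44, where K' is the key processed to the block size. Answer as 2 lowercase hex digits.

fa

Key hex bytes c4 c5 05 d2 2c ee 7c 63 bc 89 is 10 bytes > B = 6, so hash it first: H(key) = 9e, then zero-pad to 6 bytes: K' = 9e 00 00 00 00 00.
K' ⊕ ipad = a8 36 36 36 36 36.
Inner input = a8 36 36 36 36 36 ∥ 44.
Inner hash: sum = 168+54+54+54+54+54+68 = 506; mod 256 = 250 → fa.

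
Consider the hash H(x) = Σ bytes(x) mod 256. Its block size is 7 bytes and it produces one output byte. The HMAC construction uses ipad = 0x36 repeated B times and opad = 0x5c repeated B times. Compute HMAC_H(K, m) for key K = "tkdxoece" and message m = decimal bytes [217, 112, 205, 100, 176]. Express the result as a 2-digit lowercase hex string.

02

Key "tkdxoece" = 74 6b 64 78 6f 65 63 65 is 8 bytes > B = 7, so hash it first: H(key) = 57, then zero-pad to 7 bytes: K' = 57 00 00 00 00 00 00.
K' ⊕ ipad = 61 36 36 36 36 36 36.  K' ⊕ opad = 0b 5c 5c 5c 5c 5c 5c.
Inner input = (K'⊕ipad) ∥ m = 61 36 36 36 36 36 36 ∥ d9 70 cd 64 b0.
Inner hash: sum = 97+54+54+54+54+54+54+217+112+205+100+176 = 1231; mod 256 = 207 → cf.
Outer input = (K'⊕opad) ∥ inner = 0b 5c 5c 5c 5c 5c 5c ∥ cf.
Outer hash (tag): sum = 11+92+92+92+92+92+92+207 = 770; mod 256 = 2 → 02.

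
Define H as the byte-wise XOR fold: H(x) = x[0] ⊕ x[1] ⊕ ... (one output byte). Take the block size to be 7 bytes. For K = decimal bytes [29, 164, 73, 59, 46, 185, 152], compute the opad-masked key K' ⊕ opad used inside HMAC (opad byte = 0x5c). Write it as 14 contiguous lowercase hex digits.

41f8156772e5c4

Key decimal bytes [29, 164, 73, 59, 46, 185, 152] = 1d a4 49 3b 2e b9 98 is exactly B = 7 bytes: K' = 1d a4 49 3b 2e b9 98.
XOR each byte with 0x5c: 1d⊕5c=41, a4⊕5c=f8, 49⊕5c=15, 3b⊕5c=67, 2e⊕5c=72, b9⊕5c=e5, 98⊕5c=c4.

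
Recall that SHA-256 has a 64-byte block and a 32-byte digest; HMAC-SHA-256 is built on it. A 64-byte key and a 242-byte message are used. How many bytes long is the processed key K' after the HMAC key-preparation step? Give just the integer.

64

Key is 64 ≤ 64 bytes, zero-padded: |K'| = 64.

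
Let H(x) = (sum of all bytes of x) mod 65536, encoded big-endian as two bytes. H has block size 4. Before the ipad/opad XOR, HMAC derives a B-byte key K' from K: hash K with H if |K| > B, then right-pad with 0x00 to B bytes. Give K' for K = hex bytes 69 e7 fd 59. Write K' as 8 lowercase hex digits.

69e7fd59

Key hex bytes 69 e7 fd 59 is exactly B = 4 bytes: K' = 69 e7 fd 59.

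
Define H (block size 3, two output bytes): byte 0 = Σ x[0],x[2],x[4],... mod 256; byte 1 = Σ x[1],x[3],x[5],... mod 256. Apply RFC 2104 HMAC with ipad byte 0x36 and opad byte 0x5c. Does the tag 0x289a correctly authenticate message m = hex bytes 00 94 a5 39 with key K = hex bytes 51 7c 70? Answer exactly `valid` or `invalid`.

valid

Key hex bytes 51 7c 70 is exactly B = 3 bytes: K' = 51 7c 70.
K' ⊕ ipad = 67 4a 46; K' ⊕ opad = 0d 20 2c.
Inner hash: even-index sum = 378 mod 256 = 122; odd-index sum = 239 mod 256 = 239 → 7a ef.
Outer hash (recomputed tag): even-index sum = 296 mod 256 = 40; odd-index sum = 154 mod 256 = 154 → 28 9a.
Recomputed tag = 289a; claimed = 289a → match.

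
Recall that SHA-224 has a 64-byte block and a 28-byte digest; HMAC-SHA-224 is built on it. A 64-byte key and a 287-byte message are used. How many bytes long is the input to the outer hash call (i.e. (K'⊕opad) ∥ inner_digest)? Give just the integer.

92

Key is 64 ≤ 64 bytes, zero-padded: |K'| = 64.
Outer input = (K'⊕opad) ∥ H(inner) → 64 + 28 = 92 bytes.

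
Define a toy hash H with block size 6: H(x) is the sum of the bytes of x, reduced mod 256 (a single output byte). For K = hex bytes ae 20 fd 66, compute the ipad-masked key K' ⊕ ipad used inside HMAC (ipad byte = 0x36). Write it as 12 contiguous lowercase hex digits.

Key hex bytes ae 20 fd 66 is 4 bytes ≤ B = 6; zero-pad to 6 bytes: K' = ae 20 fd 66 00 00.
XOR each byte with 0x36: ae⊕36=98, 20⊕36=16, fd⊕36=cb, 66⊕36=50, 00⊕36=36, 00⊕36=36.

9816cb503636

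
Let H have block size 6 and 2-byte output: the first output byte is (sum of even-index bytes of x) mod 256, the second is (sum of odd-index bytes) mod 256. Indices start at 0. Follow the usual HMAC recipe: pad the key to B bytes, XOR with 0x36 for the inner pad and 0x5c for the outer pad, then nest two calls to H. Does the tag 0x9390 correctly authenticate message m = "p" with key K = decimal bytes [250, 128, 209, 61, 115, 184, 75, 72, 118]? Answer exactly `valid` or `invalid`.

Key decimal bytes [250, 128, 209, 61, 115, 184, 75, 72, 118] = fa 80 d1 3d 73 b8 4b 48 76 is 9 bytes > B = 6, so hash it first: H(key) = ff bd, then zero-pad to 6 bytes: K' = ff bd 00 00 00 00.
K' ⊕ ipad = c9 8b 36 36 36 36; K' ⊕ opad = a3 e1 5c 5c 5c 5c.
Inner hash: even-index sum = 421 mod 256 = 165; odd-index sum = 247 mod 256 = 247 → a5 f7.
Outer hash (recomputed tag): even-index sum = 512 mod 256 = 0; odd-index sum = 656 mod 256 = 144 → 00 90.
Recomputed tag = 0090; claimed = 9390 → mismatch.

invalid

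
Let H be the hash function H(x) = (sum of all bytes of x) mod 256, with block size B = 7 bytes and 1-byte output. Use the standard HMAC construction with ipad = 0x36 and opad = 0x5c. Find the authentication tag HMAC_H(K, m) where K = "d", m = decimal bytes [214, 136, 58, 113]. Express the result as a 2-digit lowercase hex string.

Key "d" = 64 is 1 byte ≤ B = 7; zero-pad to 7 bytes: K' = 64 00 00 00 00 00 00.
K' ⊕ ipad = 52 36 36 36 36 36 36.  K' ⊕ opad = 38 5c 5c 5c 5c 5c 5c.
Inner input = (K'⊕ipad) ∥ m = 52 36 36 36 36 36 36 ∥ d6 88 3a 71.
Inner hash: sum = 82+54+54+54+54+54+54+214+136+58+113 = 927; mod 256 = 159 → 9f.
Outer input = (K'⊕opad) ∥ inner = 38 5c 5c 5c 5c 5c 5c ∥ 9f.
Outer hash (tag): sum = 56+92+92+92+92+92+92+159 = 767; mod 256 = 255 → ff.

ff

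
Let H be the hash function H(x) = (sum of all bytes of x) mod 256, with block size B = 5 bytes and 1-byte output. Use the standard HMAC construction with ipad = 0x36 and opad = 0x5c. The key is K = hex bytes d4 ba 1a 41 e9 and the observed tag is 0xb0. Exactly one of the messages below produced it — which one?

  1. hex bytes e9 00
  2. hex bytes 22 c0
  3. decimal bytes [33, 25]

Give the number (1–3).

3

Key hex bytes d4 ba 1a 41 e9 is exactly B = 5 bytes: K' = d4 ba 1a 41 e9.
K' ⊕ ipad = e2 8c 2c 77 df; K' ⊕ opad = 88 e6 46 1d b5.
m1: inner = H(e2 8c 2c 77 df e9 00) = d9; tag = H(88 e6 46 1d b5 d9) = 5f
m2: inner = H(e2 8c 2c 77 df 22 c0) = d2; tag = H(88 e6 46 1d b5 d2) = 58
m3: inner = H(e2 8c 2c 77 df 21 19) = 2a; tag = H(88 e6 46 1d b5 2a) = b0 ← matches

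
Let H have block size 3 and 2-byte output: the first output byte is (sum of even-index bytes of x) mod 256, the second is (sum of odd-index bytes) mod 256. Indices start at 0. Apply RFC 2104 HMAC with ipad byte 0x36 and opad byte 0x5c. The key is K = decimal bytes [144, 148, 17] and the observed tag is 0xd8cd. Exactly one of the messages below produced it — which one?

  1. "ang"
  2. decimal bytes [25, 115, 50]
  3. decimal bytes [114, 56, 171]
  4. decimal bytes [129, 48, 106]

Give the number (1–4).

3

Key decimal bytes [144, 148, 17] = 90 94 11 is exactly B = 3 bytes: K' = 90 94 11.
K' ⊕ ipad = a6 a2 27; K' ⊕ opad = cc c8 4d.
m1: inner = H(a6 a2 27 61 6e 67) = 3b 6a; tag = H(cc c8 4d 3b 6a) = 8303
m2: inner = H(a6 a2 27 19 73 32) = 40 ed; tag = H(cc c8 4d 40 ed) = 0608
m3: inner = H(a6 a2 27 72 38 ab) = 05 bf; tag = H(cc c8 4d 05 bf) = d8cd ← matches
m4: inner = H(a6 a2 27 81 30 6a) = fd 8d; tag = H(cc c8 4d fd 8d) = a6c5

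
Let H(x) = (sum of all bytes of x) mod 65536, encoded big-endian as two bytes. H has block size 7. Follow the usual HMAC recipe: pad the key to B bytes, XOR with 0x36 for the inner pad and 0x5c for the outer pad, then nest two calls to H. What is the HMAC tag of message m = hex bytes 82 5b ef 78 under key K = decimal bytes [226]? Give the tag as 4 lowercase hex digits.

0346

Key decimal bytes [226] = e2 is 1 byte ≤ B = 7; zero-pad to 7 bytes: K' = e2 00 00 00 00 00 00.
K' ⊕ ipad = d4 36 36 36 36 36 36.  K' ⊕ opad = be 5c 5c 5c 5c 5c 5c.
Inner input = (K'⊕ipad) ∥ m = d4 36 36 36 36 36 36 ∥ 82 5b ef 78.
Inner hash: sum = 212+54+54+54+54+54+54+130+91+239+120 = 1116 → 04 5c.
Outer input = (K'⊕opad) ∥ inner = be 5c 5c 5c 5c 5c 5c ∥ 04 5c.
Outer hash (tag): sum = 190+92+92+92+92+92+92+4+92 = 838 → 03 46.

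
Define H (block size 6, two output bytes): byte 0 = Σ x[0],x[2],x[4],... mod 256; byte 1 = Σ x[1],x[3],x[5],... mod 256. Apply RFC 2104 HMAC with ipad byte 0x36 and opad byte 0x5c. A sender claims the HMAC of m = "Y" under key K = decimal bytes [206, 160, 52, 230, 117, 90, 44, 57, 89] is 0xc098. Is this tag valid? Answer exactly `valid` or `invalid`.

invalid

Key decimal bytes [206, 160, 52, 230, 117, 90, 44, 57, 89] = ce a0 34 e6 75 5a 2c 39 59 is 9 bytes > B = 6, so hash it first: H(key) = fc 19, then zero-pad to 6 bytes: K' = fc 19 00 00 00 00.
K' ⊕ ipad = ca 2f 36 36 36 36; K' ⊕ opad = a0 45 5c 5c 5c 5c.
Inner hash: even-index sum = 399 mod 256 = 143; odd-index sum = 155 mod 256 = 155 → 8f 9b.
Outer hash (recomputed tag): even-index sum = 487 mod 256 = 231; odd-index sum = 408 mod 256 = 152 → e7 98.
Recomputed tag = e798; claimed = c098 → mismatch.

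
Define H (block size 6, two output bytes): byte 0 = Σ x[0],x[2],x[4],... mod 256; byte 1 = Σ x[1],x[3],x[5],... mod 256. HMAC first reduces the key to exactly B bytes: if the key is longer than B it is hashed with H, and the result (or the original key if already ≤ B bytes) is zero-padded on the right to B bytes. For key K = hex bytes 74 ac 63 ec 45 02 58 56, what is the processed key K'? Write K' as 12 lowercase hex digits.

|K| = 8 > B = 6, so first hash the key.
H(K): even-index sum = 372 mod 256 = 116; odd-index sum = 496 mod 256 = 240 → 74 f0.
Zero-pad H(K) = 74 f0 to 6 bytes: K' = 74 f0 00 00 00 00.

74f000000000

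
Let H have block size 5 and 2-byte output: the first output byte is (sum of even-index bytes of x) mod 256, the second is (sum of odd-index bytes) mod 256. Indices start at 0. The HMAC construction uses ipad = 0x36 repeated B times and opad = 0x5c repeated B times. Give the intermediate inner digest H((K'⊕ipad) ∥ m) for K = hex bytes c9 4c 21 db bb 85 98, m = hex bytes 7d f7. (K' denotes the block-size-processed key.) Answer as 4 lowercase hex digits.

6e4d

Key hex bytes c9 4c 21 db bb 85 98 is 7 bytes > B = 5, so hash it first: H(key) = 3d ac, then zero-pad to 5 bytes: K' = 3d ac 00 00 00.
K' ⊕ ipad = 0b 9a 36 36 36.
Inner input = 0b 9a 36 36 36 ∥ 7d f7.
Inner hash: even-index sum = 366 mod 256 = 110; odd-index sum = 333 mod 256 = 77 → 6e 4d.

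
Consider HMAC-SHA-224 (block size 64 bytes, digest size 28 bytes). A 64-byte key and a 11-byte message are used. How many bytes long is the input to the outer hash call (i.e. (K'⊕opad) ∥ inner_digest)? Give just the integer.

Key is 64 ≤ 64 bytes, zero-padded: |K'| = 64.
Outer input = (K'⊕opad) ∥ H(inner) → 64 + 28 = 92 bytes.

92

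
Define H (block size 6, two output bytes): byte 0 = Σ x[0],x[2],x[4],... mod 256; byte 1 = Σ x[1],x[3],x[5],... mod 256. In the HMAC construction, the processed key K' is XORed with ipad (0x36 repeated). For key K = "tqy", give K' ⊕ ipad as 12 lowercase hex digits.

Key "tqy" = 74 71 79 is 3 bytes ≤ B = 6; zero-pad to 6 bytes: K' = 74 71 79 00 00 00.
XOR each byte with 0x36: 74⊕36=42, 71⊕36=47, 79⊕36=4f, 00⊕36=36, 00⊕36=36, 00⊕36=36.

42474f363636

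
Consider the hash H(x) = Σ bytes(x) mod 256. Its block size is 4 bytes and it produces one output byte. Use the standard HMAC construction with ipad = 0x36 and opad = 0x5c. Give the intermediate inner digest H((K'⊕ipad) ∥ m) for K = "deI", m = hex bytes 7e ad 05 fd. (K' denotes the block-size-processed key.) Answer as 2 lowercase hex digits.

Key "deI" = 64 65 49 is 3 bytes ≤ B = 4; zero-pad to 4 bytes: K' = 64 65 49 00.
K' ⊕ ipad = 52 53 7f 36.
Inner input = 52 53 7f 36 ∥ 7e ad 05 fd.
Inner hash: sum = 82+83+127+54+126+173+5+253 = 903; mod 256 = 135 → 87.

87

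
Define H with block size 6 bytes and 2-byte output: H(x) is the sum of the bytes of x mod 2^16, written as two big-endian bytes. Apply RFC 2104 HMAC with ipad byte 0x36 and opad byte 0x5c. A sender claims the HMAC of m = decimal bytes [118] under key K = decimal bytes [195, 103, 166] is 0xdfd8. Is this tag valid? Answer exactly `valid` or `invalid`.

Key decimal bytes [195, 103, 166] = c3 67 a6 is 3 bytes ≤ B = 6; zero-pad to 6 bytes: K' = c3 67 a6 00 00 00.
K' ⊕ ipad = f5 51 90 36 36 36; K' ⊕ opad = 9f 3b fa 5c 5c 5c.
Inner hash: sum = 245+81+144+54+54+54+118 = 750 → 02 ee.
Outer hash (recomputed tag): sum = 159+59+250+92+92+92+2+238 = 984 → 03 d8.
Recomputed tag = 03d8; claimed = dfd8 → mismatch.

invalid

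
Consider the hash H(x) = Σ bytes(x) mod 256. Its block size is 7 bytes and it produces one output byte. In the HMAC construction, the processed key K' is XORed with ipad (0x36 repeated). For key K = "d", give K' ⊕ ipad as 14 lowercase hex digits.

52363636363636

Key "d" = 64 is 1 byte ≤ B = 7; zero-pad to 7 bytes: K' = 64 00 00 00 00 00 00.
XOR each byte with 0x36: 64⊕36=52, 00⊕36=36, 00⊕36=36, 00⊕36=36, 00⊕36=36, 00⊕36=36, 00⊕36=36.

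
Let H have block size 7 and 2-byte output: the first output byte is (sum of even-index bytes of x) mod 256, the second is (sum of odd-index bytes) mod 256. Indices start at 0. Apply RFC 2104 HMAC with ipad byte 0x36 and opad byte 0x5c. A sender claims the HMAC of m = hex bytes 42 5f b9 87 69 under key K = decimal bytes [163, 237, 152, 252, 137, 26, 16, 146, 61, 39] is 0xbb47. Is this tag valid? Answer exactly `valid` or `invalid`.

valid

Key decimal bytes [163, 237, 152, 252, 137, 26, 16, 146, 61, 39] = a3 ed 98 fc 89 1a 10 92 3d 27 is 10 bytes > B = 7, so hash it first: H(key) = 11 bc, then zero-pad to 7 bytes: K' = 11 bc 00 00 00 00 00.
K' ⊕ ipad = 27 8a 36 36 36 36 36; K' ⊕ opad = 4d e0 5c 5c 5c 5c 5c.
Inner hash: even-index sum = 431 mod 256 = 175; odd-index sum = 602 mod 256 = 90 → af 5a.
Outer hash (recomputed tag): even-index sum = 443 mod 256 = 187; odd-index sum = 583 mod 256 = 71 → bb 47.
Recomputed tag = bb47; claimed = bb47 → match.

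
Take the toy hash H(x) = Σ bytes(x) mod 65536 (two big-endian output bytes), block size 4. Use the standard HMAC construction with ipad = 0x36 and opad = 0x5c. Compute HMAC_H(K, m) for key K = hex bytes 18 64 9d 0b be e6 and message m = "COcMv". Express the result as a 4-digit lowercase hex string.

Key hex bytes 18 64 9d 0b be e6 is 6 bytes > B = 4, so hash it first: H(key) = 02 c8, then zero-pad to 4 bytes: K' = 02 c8 00 00.
K' ⊕ ipad = 34 fe 36 36.  K' ⊕ opad = 5e 94 5c 5c.
Inner input = (K'⊕ipad) ∥ m = 34 fe 36 36 ∥ 43 4f 63 4d 76.
Inner hash: sum = 52+254+54+54+67+79+99+77+118 = 854 → 03 56.
Outer input = (K'⊕opad) ∥ inner = 5e 94 5c 5c ∥ 03 56.
Outer hash (tag): sum = 94+148+92+92+3+86 = 515 → 02 03.

0203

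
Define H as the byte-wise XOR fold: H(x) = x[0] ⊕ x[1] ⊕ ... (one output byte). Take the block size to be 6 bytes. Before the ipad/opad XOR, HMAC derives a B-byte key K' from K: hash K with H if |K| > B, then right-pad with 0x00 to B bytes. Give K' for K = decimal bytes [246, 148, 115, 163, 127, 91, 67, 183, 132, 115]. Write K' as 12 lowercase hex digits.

950000000000

|K| = 10 > B = 6, so first hash the key.
H(K): XOR f6⊕94⊕73⊕a3⊕7f⊕5b⊕43⊕b7⊕84⊕73 = 95.
Zero-pad H(K) = 95 to 6 bytes: K' = 95 00 00 00 00 00.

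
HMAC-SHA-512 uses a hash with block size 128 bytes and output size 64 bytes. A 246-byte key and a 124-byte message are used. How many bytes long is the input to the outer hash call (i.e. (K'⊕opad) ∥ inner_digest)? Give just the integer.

Key is 246 > 128 bytes, so it is hashed to 64 bytes then zero-padded to 128: |K'| = 128.
Outer input = (K'⊕opad) ∥ H(inner) → 128 + 64 = 192 bytes.

192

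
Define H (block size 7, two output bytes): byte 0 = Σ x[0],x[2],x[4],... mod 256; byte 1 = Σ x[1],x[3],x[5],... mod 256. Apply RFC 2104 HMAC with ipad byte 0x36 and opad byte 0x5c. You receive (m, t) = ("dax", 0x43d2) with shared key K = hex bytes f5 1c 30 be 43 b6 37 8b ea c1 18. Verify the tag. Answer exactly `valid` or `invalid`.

Key hex bytes f5 1c 30 be 43 b6 37 8b ea c1 18 is 11 bytes > B = 7, so hash it first: H(key) = a1 dc, then zero-pad to 7 bytes: K' = a1 dc 00 00 00 00 00.
K' ⊕ ipad = 97 ea 36 36 36 36 36; K' ⊕ opad = fd 80 5c 5c 5c 5c 5c.
Inner hash: even-index sum = 410 mod 256 = 154; odd-index sum = 562 mod 256 = 50 → 9a 32.
Outer hash (recomputed tag): even-index sum = 579 mod 256 = 67; odd-index sum = 466 mod 256 = 210 → 43 d2.
Recomputed tag = 43d2; claimed = 43d2 → match.

valid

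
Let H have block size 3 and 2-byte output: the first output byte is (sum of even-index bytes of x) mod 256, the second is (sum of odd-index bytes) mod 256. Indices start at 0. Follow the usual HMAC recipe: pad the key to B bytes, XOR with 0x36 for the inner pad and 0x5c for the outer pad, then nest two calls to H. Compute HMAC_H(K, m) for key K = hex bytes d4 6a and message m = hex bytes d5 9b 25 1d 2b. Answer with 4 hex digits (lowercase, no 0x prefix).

Key hex bytes d4 6a is 2 bytes ≤ B = 3; zero-pad to 3 bytes: K' = d4 6a 00.
K' ⊕ ipad = e2 5c 36.  K' ⊕ opad = 88 36 5c.
Inner input = (K'⊕ipad) ∥ m = e2 5c 36 ∥ d5 9b 25 1d 2b.
Inner hash: even-index sum = 464 mod 256 = 208; odd-index sum = 385 mod 256 = 129 → d0 81.
Outer input = (K'⊕opad) ∥ inner = 88 36 5c ∥ d0 81.
Outer hash (tag): even-index sum = 357 mod 256 = 101; odd-index sum = 262 mod 256 = 6 → 65 06.

6506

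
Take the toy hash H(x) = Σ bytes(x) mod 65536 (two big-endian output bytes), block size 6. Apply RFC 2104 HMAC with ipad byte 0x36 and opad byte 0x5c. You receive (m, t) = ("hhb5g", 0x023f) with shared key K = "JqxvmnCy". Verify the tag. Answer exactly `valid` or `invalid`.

Key "JqxvmnCy" = 4a 71 78 76 6d 6e 43 79 is 8 bytes > B = 6, so hash it first: H(key) = 03 40, then zero-pad to 6 bytes: K' = 03 40 00 00 00 00.
K' ⊕ ipad = 35 76 36 36 36 36; K' ⊕ opad = 5f 1c 5c 5c 5c 5c.
Inner hash: sum = 53+118+54+54+54+54+104+104+98+53+103 = 849 → 03 51.
Outer hash (recomputed tag): sum = 95+28+92+92+92+92+3+81 = 575 → 02 3f.
Recomputed tag = 023f; claimed = 023f → match.

valid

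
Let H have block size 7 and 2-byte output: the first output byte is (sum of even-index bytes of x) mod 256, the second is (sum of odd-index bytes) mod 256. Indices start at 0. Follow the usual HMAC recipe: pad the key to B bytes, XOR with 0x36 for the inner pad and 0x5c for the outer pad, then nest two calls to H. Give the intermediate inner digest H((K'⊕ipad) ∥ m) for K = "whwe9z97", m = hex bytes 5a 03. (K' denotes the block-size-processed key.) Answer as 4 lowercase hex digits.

fb0e

Key "whwe9z97" = 77 68 77 65 39 7a 39 37 is 8 bytes > B = 7, so hash it first: H(key) = 60 7e, then zero-pad to 7 bytes: K' = 60 7e 00 00 00 00 00.
K' ⊕ ipad = 56 48 36 36 36 36 36.
Inner input = 56 48 36 36 36 36 36 ∥ 5a 03.
Inner hash: even-index sum = 251 mod 256 = 251; odd-index sum = 270 mod 256 = 14 → fb 0e.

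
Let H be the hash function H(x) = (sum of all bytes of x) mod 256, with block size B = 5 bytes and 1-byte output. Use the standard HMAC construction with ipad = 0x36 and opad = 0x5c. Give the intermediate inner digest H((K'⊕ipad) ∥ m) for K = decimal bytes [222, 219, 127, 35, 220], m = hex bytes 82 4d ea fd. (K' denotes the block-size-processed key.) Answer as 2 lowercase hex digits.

Key decimal bytes [222, 219, 127, 35, 220] = de db 7f 23 dc is exactly B = 5 bytes: K' = de db 7f 23 dc.
K' ⊕ ipad = e8 ed 49 15 ea.
Inner input = e8 ed 49 15 ea ∥ 82 4d ea fd.
Inner hash: sum = 232+237+73+21+234+130+77+234+253 = 1491; mod 256 = 211 → d3.

d3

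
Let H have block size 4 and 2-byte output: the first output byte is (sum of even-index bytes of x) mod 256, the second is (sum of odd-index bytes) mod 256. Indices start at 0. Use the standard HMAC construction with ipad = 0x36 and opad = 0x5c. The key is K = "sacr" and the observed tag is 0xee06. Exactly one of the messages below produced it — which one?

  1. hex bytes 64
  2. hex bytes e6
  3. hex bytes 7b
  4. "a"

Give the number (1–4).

2

Key "sacr" = 73 61 63 72 is exactly B = 4 bytes: K' = 73 61 63 72.
K' ⊕ ipad = 45 57 55 44; K' ⊕ opad = 2f 3d 3f 2e.
m1: inner = H(45 57 55 44 64) = fe 9b; tag = H(2f 3d 3f 2e fe 9b) = 6c06
m2: inner = H(45 57 55 44 e6) = 80 9b; tag = H(2f 3d 3f 2e 80 9b) = ee06 ← matches
m3: inner = H(45 57 55 44 7b) = 15 9b; tag = H(2f 3d 3f 2e 15 9b) = 8306
m4: inner = H(45 57 55 44 61) = fb 9b; tag = H(2f 3d 3f 2e fb 9b) = 6906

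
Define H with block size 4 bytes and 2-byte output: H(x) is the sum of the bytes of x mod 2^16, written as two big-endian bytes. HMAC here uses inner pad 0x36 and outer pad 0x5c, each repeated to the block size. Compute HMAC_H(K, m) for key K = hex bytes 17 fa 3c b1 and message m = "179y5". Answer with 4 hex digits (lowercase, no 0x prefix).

030d

Key hex bytes 17 fa 3c b1 is exactly B = 4 bytes: K' = 17 fa 3c b1.
K' ⊕ ipad = 21 cc 0a 87.  K' ⊕ opad = 4b a6 60 ed.
Inner input = (K'⊕ipad) ∥ m = 21 cc 0a 87 ∥ 31 37 39 79 35.
Inner hash: sum = 33+204+10+135+49+55+57+121+53 = 717 → 02 cd.
Outer input = (K'⊕opad) ∥ inner = 4b a6 60 ed ∥ 02 cd.
Outer hash (tag): sum = 75+166+96+237+2+205 = 781 → 03 0d.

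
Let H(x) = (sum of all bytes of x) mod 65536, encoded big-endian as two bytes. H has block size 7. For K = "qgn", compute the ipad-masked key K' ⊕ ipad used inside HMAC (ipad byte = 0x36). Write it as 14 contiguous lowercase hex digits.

Key "qgn" = 71 67 6e is 3 bytes ≤ B = 7; zero-pad to 7 bytes: K' = 71 67 6e 00 00 00 00.
XOR each byte with 0x36: 71⊕36=47, 67⊕36=51, 6e⊕36=58, 00⊕36=36, 00⊕36=36, 00⊕36=36, 00⊕36=36.

47515836363636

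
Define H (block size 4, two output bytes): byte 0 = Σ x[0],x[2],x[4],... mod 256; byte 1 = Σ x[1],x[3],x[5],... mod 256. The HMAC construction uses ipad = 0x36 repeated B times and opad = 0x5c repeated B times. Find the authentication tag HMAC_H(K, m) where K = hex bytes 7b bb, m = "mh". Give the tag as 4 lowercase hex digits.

736e

Key hex bytes 7b bb is 2 bytes ≤ B = 4; zero-pad to 4 bytes: K' = 7b bb 00 00.
K' ⊕ ipad = 4d 8d 36 36.  K' ⊕ opad = 27 e7 5c 5c.
Inner input = (K'⊕ipad) ∥ m = 4d 8d 36 36 ∥ 6d 68.
Inner hash: even-index sum = 240 mod 256 = 240; odd-index sum = 299 mod 256 = 43 → f0 2b.
Outer input = (K'⊕opad) ∥ inner = 27 e7 5c 5c ∥ f0 2b.
Outer hash (tag): even-index sum = 371 mod 256 = 115; odd-index sum = 366 mod 256 = 110 → 73 6e.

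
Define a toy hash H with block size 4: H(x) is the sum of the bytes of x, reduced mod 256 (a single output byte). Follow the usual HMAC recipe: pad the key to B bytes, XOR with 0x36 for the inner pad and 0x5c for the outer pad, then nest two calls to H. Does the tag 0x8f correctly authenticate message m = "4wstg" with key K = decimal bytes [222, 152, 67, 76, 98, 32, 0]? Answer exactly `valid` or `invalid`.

invalid

Key decimal bytes [222, 152, 67, 76, 98, 32, 0] = de 98 43 4c 62 20 00 is 7 bytes > B = 4, so hash it first: H(key) = 87, then zero-pad to 4 bytes: K' = 87 00 00 00.
K' ⊕ ipad = b1 36 36 36; K' ⊕ opad = db 5c 5c 5c.
Inner hash: sum = 177+54+54+54+52+119+115+116+103 = 844; mod 256 = 76 → 4c.
Outer hash (recomputed tag): sum = 219+92+92+92+76 = 571; mod 256 = 59 → 3b.
Recomputed tag = 3b; claimed = 8f → mismatch.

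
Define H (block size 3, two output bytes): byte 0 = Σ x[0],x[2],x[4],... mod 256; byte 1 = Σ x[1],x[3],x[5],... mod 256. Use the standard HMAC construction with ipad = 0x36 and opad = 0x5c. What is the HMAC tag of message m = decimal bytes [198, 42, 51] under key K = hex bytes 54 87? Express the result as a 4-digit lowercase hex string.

Key hex bytes 54 87 is 2 bytes ≤ B = 3; zero-pad to 3 bytes: K' = 54 87 00.
K' ⊕ ipad = 62 b1 36.  K' ⊕ opad = 08 db 5c.
Inner input = (K'⊕ipad) ∥ m = 62 b1 36 ∥ c6 2a 33.
Inner hash: even-index sum = 194 mod 256 = 194; odd-index sum = 426 mod 256 = 170 → c2 aa.
Outer input = (K'⊕opad) ∥ inner = 08 db 5c ∥ c2 aa.
Outer hash (tag): even-index sum = 270 mod 256 = 14; odd-index sum = 413 mod 256 = 157 → 0e 9d.

0e9d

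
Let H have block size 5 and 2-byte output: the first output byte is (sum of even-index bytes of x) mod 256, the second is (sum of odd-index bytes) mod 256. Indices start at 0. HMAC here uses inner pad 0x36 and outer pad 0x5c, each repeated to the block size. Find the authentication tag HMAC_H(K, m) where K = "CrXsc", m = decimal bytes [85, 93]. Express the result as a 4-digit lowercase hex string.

40f2

Key "CrXsc" = 43 72 58 73 63 is exactly B = 5 bytes: K' = 43 72 58 73 63.
K' ⊕ ipad = 75 44 6e 45 55.  K' ⊕ opad = 1f 2e 04 2f 3f.
Inner input = (K'⊕ipad) ∥ m = 75 44 6e 45 55 ∥ 55 5d.
Inner hash: even-index sum = 405 mod 256 = 149; odd-index sum = 222 mod 256 = 222 → 95 de.
Outer input = (K'⊕opad) ∥ inner = 1f 2e 04 2f 3f ∥ 95 de.
Outer hash (tag): even-index sum = 320 mod 256 = 64; odd-index sum = 242 mod 256 = 242 → 40 f2.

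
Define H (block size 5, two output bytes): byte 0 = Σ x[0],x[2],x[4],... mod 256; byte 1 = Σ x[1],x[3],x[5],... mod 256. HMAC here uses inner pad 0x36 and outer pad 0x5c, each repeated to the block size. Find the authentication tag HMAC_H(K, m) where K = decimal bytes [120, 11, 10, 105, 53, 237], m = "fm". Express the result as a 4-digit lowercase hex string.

Key decimal bytes [120, 11, 10, 105, 53, 237] = 78 0b 0a 69 35 ed is 6 bytes > B = 5, so hash it first: H(key) = b7 61, then zero-pad to 5 bytes: K' = b7 61 00 00 00.
K' ⊕ ipad = 81 57 36 36 36.  K' ⊕ opad = eb 3d 5c 5c 5c.
Inner input = (K'⊕ipad) ∥ m = 81 57 36 36 36 ∥ 66 6d.
Inner hash: even-index sum = 346 mod 256 = 90; odd-index sum = 243 mod 256 = 243 → 5a f3.
Outer input = (K'⊕opad) ∥ inner = eb 3d 5c 5c 5c ∥ 5a f3.
Outer hash (tag): even-index sum = 662 mod 256 = 150; odd-index sum = 243 mod 256 = 243 → 96 f3.

96f3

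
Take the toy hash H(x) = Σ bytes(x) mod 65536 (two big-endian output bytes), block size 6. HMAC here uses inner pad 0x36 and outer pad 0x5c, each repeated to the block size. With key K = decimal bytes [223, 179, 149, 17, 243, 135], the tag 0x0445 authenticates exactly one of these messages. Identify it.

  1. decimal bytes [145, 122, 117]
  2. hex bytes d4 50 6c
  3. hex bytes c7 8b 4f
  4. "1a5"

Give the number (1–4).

Key decimal bytes [223, 179, 149, 17, 243, 135] = df b3 95 11 f3 87 is exactly B = 6 bytes: K' = df b3 95 11 f3 87.
K' ⊕ ipad = e9 85 a3 27 c5 b1; K' ⊕ opad = 83 ef c9 4d af db.
m1: inner = H(e9 85 a3 27 c5 b1 91 7a 75) = 05 2e; tag = H(83 ef c9 4d af db 05 2e) = 0445 ← matches
m2: inner = H(e9 85 a3 27 c5 b1 d4 50 6c) = 05 3e; tag = H(83 ef c9 4d af db 05 3e) = 0455
m3: inner = H(e9 85 a3 27 c5 b1 c7 8b 4f) = 05 4f; tag = H(83 ef c9 4d af db 05 4f) = 0466
m4: inner = H(e9 85 a3 27 c5 b1 31 61 35) = 04 75; tag = H(83 ef c9 4d af db 04 75) = 048b

1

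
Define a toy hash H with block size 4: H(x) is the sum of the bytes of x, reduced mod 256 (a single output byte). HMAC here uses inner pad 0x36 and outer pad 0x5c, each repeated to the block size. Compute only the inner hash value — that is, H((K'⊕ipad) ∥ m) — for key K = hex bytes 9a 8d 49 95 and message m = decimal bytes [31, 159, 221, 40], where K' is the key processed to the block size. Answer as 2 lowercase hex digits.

4c

Key hex bytes 9a 8d 49 95 is exactly B = 4 bytes: K' = 9a 8d 49 95.
K' ⊕ ipad = ac bb 7f a3.
Inner input = ac bb 7f a3 ∥ 1f 9f dd 28.
Inner hash: sum = 172+187+127+163+31+159+221+40 = 1100; mod 256 = 76 → 4c.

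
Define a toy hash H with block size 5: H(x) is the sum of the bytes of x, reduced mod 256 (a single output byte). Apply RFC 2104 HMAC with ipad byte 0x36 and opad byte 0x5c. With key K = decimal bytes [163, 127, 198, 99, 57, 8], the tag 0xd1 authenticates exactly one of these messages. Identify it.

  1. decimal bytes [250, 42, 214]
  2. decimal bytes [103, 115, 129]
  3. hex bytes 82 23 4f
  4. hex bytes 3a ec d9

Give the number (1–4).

4

Key decimal bytes [163, 127, 198, 99, 57, 8] = a3 7f c6 63 39 08 is 6 bytes > B = 5, so hash it first: H(key) = 8c, then zero-pad to 5 bytes: K' = 8c 00 00 00 00.
K' ⊕ ipad = ba 36 36 36 36; K' ⊕ opad = d0 5c 5c 5c 5c.
m1: inner = H(ba 36 36 36 36 fa 2a d6) = 8c; tag = H(d0 5c 5c 5c 5c 8c) = cc
m2: inner = H(ba 36 36 36 36 67 73 81) = ed; tag = H(d0 5c 5c 5c 5c ed) = 2d
m3: inner = H(ba 36 36 36 36 82 23 4f) = 86; tag = H(d0 5c 5c 5c 5c 86) = c6
m4: inner = H(ba 36 36 36 36 3a ec d9) = 91; tag = H(d0 5c 5c 5c 5c 91) = d1 ← matches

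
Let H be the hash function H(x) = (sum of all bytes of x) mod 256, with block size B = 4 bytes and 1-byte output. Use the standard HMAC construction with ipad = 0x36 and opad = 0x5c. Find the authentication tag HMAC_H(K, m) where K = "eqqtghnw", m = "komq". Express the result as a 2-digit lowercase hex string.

fa

Key "eqqtghnw" = 65 71 71 74 67 68 6e 77 is 8 bytes > B = 4, so hash it first: H(key) = 6f, then zero-pad to 4 bytes: K' = 6f 00 00 00.
K' ⊕ ipad = 59 36 36 36.  K' ⊕ opad = 33 5c 5c 5c.
Inner input = (K'⊕ipad) ∥ m = 59 36 36 36 ∥ 6b 6f 6d 71.
Inner hash: sum = 89+54+54+54+107+111+109+113 = 691; mod 256 = 179 → b3.
Outer input = (K'⊕opad) ∥ inner = 33 5c 5c 5c ∥ b3.
Outer hash (tag): sum = 51+92+92+92+179 = 506; mod 256 = 250 → fa.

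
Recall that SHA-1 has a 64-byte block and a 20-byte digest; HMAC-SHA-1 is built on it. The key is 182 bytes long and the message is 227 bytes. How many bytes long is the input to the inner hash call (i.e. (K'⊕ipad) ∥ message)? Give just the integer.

291

Key is 182 > 64 bytes, so it is hashed to 20 bytes then zero-padded to 64: |K'| = 64.
Inner input = (K'⊕ipad) ∥ m → 64 + 227 = 291 bytes.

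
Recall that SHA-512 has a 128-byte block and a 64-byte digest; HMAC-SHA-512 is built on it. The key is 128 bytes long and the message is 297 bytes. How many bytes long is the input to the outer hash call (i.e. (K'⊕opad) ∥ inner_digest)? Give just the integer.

192

Key is 128 ≤ 128 bytes, zero-padded: |K'| = 128.
Outer input = (K'⊕opad) ∥ H(inner) → 128 + 64 = 192 bytes.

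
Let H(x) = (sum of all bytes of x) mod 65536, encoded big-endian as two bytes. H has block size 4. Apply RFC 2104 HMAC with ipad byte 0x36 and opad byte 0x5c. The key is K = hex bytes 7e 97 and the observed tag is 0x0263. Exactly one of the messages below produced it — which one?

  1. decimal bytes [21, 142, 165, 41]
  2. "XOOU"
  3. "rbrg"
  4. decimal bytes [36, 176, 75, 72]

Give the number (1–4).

4

Key hex bytes 7e 97 is 2 bytes ≤ B = 4; zero-pad to 4 bytes: K' = 7e 97 00 00.
K' ⊕ ipad = 48 a1 36 36; K' ⊕ opad = 22 cb 5c 5c.
m1: inner = H(48 a1 36 36 15 8e a5 29) = 02 c6; tag = H(22 cb 5c 5c 02 c6) = 026d
m2: inner = H(48 a1 36 36 58 4f 4f 55) = 02 a0; tag = H(22 cb 5c 5c 02 a0) = 0247
m3: inner = H(48 a1 36 36 72 62 72 67) = 03 02; tag = H(22 cb 5c 5c 03 02) = 01aa
m4: inner = H(48 a1 36 36 24 b0 4b 48) = 02 bc; tag = H(22 cb 5c 5c 02 bc) = 0263 ← matches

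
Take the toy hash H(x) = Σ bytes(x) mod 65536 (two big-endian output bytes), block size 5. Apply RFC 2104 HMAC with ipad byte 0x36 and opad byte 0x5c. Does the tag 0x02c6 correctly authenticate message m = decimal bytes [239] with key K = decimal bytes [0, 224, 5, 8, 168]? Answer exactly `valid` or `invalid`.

valid

Key decimal bytes [0, 224, 5, 8, 168] = 00 e0 05 08 a8 is exactly B = 5 bytes: K' = 00 e0 05 08 a8.
K' ⊕ ipad = 36 d6 33 3e 9e; K' ⊕ opad = 5c bc 59 54 f4.
Inner hash: sum = 54+214+51+62+158+239 = 778 → 03 0a.
Outer hash (recomputed tag): sum = 92+188+89+84+244+3+10 = 710 → 02 c6.
Recomputed tag = 02c6; claimed = 02c6 → match.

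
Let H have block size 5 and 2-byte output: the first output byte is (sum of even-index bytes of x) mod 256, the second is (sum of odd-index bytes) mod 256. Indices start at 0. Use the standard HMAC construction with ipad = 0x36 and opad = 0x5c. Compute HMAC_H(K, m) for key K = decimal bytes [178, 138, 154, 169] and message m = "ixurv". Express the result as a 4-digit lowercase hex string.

Key decimal bytes [178, 138, 154, 169] = b2 8a 9a a9 is 4 bytes ≤ B = 5; zero-pad to 5 bytes: K' = b2 8a 9a a9 00.
K' ⊕ ipad = 84 bc ac 9f 36.  K' ⊕ opad = ee d6 c6 f5 5c.
Inner input = (K'⊕ipad) ∥ m = 84 bc ac 9f 36 ∥ 69 78 75 72 76.
Inner hash: even-index sum = 592 mod 256 = 80; odd-index sum = 687 mod 256 = 175 → 50 af.
Outer input = (K'⊕opad) ∥ inner = ee d6 c6 f5 5c ∥ 50 af.
Outer hash (tag): even-index sum = 703 mod 256 = 191; odd-index sum = 539 mod 256 = 27 → bf 1b.

bf1b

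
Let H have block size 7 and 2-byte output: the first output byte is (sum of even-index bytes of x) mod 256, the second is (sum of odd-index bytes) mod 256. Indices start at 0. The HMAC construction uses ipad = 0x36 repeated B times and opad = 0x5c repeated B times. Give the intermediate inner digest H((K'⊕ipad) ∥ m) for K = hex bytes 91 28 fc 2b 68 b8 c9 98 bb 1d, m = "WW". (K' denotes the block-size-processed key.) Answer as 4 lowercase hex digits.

48b9

Key hex bytes 91 28 fc 2b 68 b8 c9 98 bb 1d is 10 bytes > B = 7, so hash it first: H(key) = 79 c0, then zero-pad to 7 bytes: K' = 79 c0 00 00 00 00 00.
K' ⊕ ipad = 4f f6 36 36 36 36 36.
Inner input = 4f f6 36 36 36 36 36 ∥ 57 57.
Inner hash: even-index sum = 328 mod 256 = 72; odd-index sum = 441 mod 256 = 185 → 48 b9.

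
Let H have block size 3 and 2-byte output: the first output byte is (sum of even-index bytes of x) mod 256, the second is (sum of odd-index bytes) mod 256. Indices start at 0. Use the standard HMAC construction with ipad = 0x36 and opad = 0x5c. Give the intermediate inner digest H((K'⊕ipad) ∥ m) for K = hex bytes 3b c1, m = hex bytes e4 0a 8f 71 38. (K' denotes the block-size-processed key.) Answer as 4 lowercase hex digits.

bea2

Key hex bytes 3b c1 is 2 bytes ≤ B = 3; zero-pad to 3 bytes: K' = 3b c1 00.
K' ⊕ ipad = 0d f7 36.
Inner input = 0d f7 36 ∥ e4 0a 8f 71 38.
Inner hash: even-index sum = 190 mod 256 = 190; odd-index sum = 674 mod 256 = 162 → be a2.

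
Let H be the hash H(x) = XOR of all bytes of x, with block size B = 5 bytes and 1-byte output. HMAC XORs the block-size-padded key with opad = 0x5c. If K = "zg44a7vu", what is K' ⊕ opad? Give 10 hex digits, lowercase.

Key "zg44a7vu" = 7a 67 34 34 61 37 76 75 is 8 bytes > B = 5, so hash it first: H(key) = 48, then zero-pad to 5 bytes: K' = 48 00 00 00 00.
XOR each byte with 0x5c: 48⊕5c=14, 00⊕5c=5c, 00⊕5c=5c, 00⊕5c=5c, 00⊕5c=5c.

145c5c5c5c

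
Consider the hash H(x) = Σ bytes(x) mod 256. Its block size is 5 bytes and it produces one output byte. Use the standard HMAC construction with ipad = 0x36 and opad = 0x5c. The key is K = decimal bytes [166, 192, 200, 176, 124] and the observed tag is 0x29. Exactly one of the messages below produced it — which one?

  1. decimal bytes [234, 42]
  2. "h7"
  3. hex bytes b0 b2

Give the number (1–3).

Key decimal bytes [166, 192, 200, 176, 124] = a6 c0 c8 b0 7c is exactly B = 5 bytes: K' = a6 c0 c8 b0 7c.
K' ⊕ ipad = 90 f6 fe 86 4a; K' ⊕ opad = fa 9c 94 ec 20.
m1: inner = H(90 f6 fe 86 4a ea 2a) = 68; tag = H(fa 9c 94 ec 20 68) = 9e
m2: inner = H(90 f6 fe 86 4a 68 37) = f3; tag = H(fa 9c 94 ec 20 f3) = 29 ← matches
m3: inner = H(90 f6 fe 86 4a b0 b2) = b6; tag = H(fa 9c 94 ec 20 b6) = ec

2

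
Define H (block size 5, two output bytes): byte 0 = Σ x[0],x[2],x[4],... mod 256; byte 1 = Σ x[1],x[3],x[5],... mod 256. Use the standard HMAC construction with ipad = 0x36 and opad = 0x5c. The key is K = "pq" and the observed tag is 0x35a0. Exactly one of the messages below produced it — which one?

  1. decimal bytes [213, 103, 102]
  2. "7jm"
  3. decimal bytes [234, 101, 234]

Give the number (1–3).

3

Key "pq" = 70 71 is 2 bytes ≤ B = 5; zero-pad to 5 bytes: K' = 70 71 00 00 00.
K' ⊕ ipad = 46 47 36 36 36; K' ⊕ opad = 2c 2d 5c 5c 5c.
m1: inner = H(46 47 36 36 36 d5 67 66) = 19 b8; tag = H(2c 2d 5c 5c 5c 19 b8) = 9ca2
m2: inner = H(46 47 36 36 36 37 6a 6d) = 1c 21; tag = H(2c 2d 5c 5c 5c 1c 21) = 05a5
m3: inner = H(46 47 36 36 36 ea 65 ea) = 17 51; tag = H(2c 2d 5c 5c 5c 17 51) = 35a0 ← matches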